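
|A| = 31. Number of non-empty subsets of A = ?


Total subsets = 2^n = 2^31 = 2147483648
Non-empty subsets exclude the empty set: 2^n - 1
= 2147483648 - 1
= 2147483647

Number of non-empty subsets = 2147483647


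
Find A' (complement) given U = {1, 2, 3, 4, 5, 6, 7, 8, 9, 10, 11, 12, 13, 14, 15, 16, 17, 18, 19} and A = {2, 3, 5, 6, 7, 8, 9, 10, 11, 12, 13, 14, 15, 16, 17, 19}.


Aᶜ = U \ A = elements in U but not in A
U = {1, 2, 3, 4, 5, 6, 7, 8, 9, 10, 11, 12, 13, 14, 15, 16, 17, 18, 19}
A = {2, 3, 5, 6, 7, 8, 9, 10, 11, 12, 13, 14, 15, 16, 17, 19}
Aᶜ = {1, 4, 18}

Aᶜ = {1, 4, 18}


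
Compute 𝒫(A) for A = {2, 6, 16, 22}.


|A| = 4, so |P(A)| = 2^4 = 16
Enumerate subsets by cardinality (0 to 4):
∅, {2}, {6}, {16}, {22}, {2, 6}, {2, 16}, {2, 22}, {6, 16}, {6, 22}, {16, 22}, {2, 6, 16}, {2, 6, 22}, {2, 16, 22}, {6, 16, 22}, {2, 6, 16, 22}

P(A) has 16 subsets: ∅, {2}, {6}, {16}, {22}, {2, 6}, {2, 16}, {2, 22}, {6, 16}, {6, 22}, {16, 22}, {2, 6, 16}, {2, 6, 22}, {2, 16, 22}, {6, 16, 22}, {2, 6, 16, 22}


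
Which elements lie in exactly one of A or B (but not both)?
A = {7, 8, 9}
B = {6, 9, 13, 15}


A △ B = (A \ B) ∪ (B \ A) = elements in exactly one of A or B
A \ B = {7, 8}
B \ A = {6, 13, 15}
A △ B = {6, 7, 8, 13, 15}

A △ B = {6, 7, 8, 13, 15}


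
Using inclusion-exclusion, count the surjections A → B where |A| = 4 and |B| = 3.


n = |A| = 4, k = |B| = 3. Surjections via inclusion-exclusion:
S(n,k) = Σ(-1)^i × C(k,i) × (k-i)^n, i=0 to k
i=0: (-1)^0×C(3,0)×3^4 = 81
i=1: (-1)^1×C(3,1)×2^4 = -48
i=2: (-1)^2×C(3,2)×1^4 = 3
i=3: (-1)^3×C(3,3)×0^4 = 0
Total = 36

Number of surjections = 36


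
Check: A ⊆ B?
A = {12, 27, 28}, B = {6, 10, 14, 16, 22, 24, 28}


A ⊆ B means every element of A is in B.
Elements in A not in B: {12, 27}
So A ⊄ B.

No, A ⊄ B


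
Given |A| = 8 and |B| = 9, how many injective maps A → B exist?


An injection sends each of |A| = 8 inputs to a distinct output in B.
# injections = |B|·(|B|-1)·…·(|B|-|A|+1) = 9! / (9 - 8)!
= 9 × 8 × 7 × 6 × 5 × 4 × 3 × 2
= 362880

Number of injections = 362880


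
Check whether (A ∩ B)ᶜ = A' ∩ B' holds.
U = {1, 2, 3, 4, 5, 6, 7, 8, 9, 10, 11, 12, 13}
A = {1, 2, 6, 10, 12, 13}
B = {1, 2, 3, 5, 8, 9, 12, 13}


LHS: A ∩ B = {1, 2, 12, 13}
(A ∩ B)' = U \ (A ∩ B) = {3, 4, 5, 6, 7, 8, 9, 10, 11}
A' = {3, 4, 5, 7, 8, 9, 11}, B' = {4, 6, 7, 10, 11}
Claimed RHS: A' ∩ B' = {4, 7, 11}
Identity is INVALID: LHS = {3, 4, 5, 6, 7, 8, 9, 10, 11} but the RHS claimed here equals {4, 7, 11}. The correct form is (A ∩ B)' = A' ∪ B'.

Identity is invalid: (A ∩ B)' = {3, 4, 5, 6, 7, 8, 9, 10, 11} but A' ∩ B' = {4, 7, 11}. The correct De Morgan law is (A ∩ B)' = A' ∪ B'.


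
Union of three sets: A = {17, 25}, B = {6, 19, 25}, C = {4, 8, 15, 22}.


A ∪ B = {6, 17, 19, 25}
(A ∪ B) ∪ C = {4, 6, 8, 15, 17, 19, 22, 25}

A ∪ B ∪ C = {4, 6, 8, 15, 17, 19, 22, 25}


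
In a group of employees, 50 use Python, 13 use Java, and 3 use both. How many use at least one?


|A ∪ B| = |A| + |B| - |A ∩ B|
= 50 + 13 - 3
= 60

|A ∪ B| = 60


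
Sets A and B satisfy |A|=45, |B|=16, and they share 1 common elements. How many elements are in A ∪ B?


|A ∪ B| = |A| + |B| - |A ∩ B|
= 45 + 16 - 1
= 60

|A ∪ B| = 60


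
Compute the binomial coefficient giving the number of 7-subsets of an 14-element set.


C(n,k) = n! / (k!(n-k)!)
C(14,7) = 14! / (7!7!)
= 3432

C(14,7) = 3432


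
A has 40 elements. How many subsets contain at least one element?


Total subsets = 2^n = 2^40 = 1099511627776
Non-empty subsets exclude the empty set: 2^n - 1
= 1099511627776 - 1
= 1099511627775

Number of non-empty subsets = 1099511627775


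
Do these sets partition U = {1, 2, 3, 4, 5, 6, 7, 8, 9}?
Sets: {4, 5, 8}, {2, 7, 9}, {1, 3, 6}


A partition requires: (1) non-empty parts, (2) pairwise disjoint, (3) union = U
Parts: {4, 5, 8}, {2, 7, 9}, {1, 3, 6}
Union of parts: {1, 2, 3, 4, 5, 6, 7, 8, 9}
U = {1, 2, 3, 4, 5, 6, 7, 8, 9}
All non-empty? True
Pairwise disjoint? True
Covers U? True

Yes, valid partition


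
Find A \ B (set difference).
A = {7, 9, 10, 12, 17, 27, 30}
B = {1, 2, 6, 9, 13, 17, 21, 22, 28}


A \ B = elements in A but not in B
A = {7, 9, 10, 12, 17, 27, 30}
B = {1, 2, 6, 9, 13, 17, 21, 22, 28}
Remove from A any elements in B
A \ B = {7, 10, 12, 27, 30}

A \ B = {7, 10, 12, 27, 30}


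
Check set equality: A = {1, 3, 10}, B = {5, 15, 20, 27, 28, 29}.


Two sets are equal iff they have exactly the same elements.
A = {1, 3, 10}
B = {5, 15, 20, 27, 28, 29}
Differences: {1, 3, 5, 10, 15, 20, 27, 28, 29}
A ≠ B

No, A ≠ B


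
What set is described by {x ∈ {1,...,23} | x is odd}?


Checking each candidate:
Condition: odd numbers in {1,...,23}
Result = {1, 3, 5, 7, 9, 11, 13, 15, 17, 19, 21, 23}

{1, 3, 5, 7, 9, 11, 13, 15, 17, 19, 21, 23}


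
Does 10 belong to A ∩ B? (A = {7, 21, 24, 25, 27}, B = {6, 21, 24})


A = {7, 21, 24, 25, 27}, B = {6, 21, 24}
A ∩ B = elements in both A and B
A ∩ B = {21, 24}
Checking if 10 ∈ A ∩ B
10 is not in A ∩ B → False

10 ∉ A ∩ B


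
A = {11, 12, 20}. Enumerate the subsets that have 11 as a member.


A subset of A contains 11 iff the remaining 2 elements form any subset of A \ {11}.
Count: 2^(n-1) = 2^2 = 4
Subsets containing 11: {11}, {11, 12}, {11, 20}, {11, 12, 20}

Subsets containing 11 (4 total): {11}, {11, 12}, {11, 20}, {11, 12, 20}


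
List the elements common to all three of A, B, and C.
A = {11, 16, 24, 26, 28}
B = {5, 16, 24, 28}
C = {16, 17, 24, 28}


A ∩ B = {16, 24, 28}
(A ∩ B) ∩ C = {16, 24, 28}

A ∩ B ∩ C = {16, 24, 28}


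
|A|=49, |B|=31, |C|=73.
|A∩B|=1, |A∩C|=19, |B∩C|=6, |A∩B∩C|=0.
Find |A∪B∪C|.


|A∪B∪C| = |A|+|B|+|C| - |A∩B|-|A∩C|-|B∩C| + |A∩B∩C|
= 49+31+73 - 1-19-6 + 0
= 153 - 26 + 0
= 127

|A ∪ B ∪ C| = 127


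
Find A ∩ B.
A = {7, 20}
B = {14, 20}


A ∩ B = elements in both A and B
A = {7, 20}
B = {14, 20}
A ∩ B = {20}

A ∩ B = {20}


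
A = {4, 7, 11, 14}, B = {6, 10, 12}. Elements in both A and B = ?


A = {4, 7, 11, 14}
B = {6, 10, 12}
Region: in both A and B
Elements: ∅

Elements in both A and B: ∅


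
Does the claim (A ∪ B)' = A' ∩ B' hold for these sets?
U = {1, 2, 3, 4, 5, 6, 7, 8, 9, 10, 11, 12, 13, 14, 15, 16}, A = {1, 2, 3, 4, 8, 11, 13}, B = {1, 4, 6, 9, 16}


LHS: A ∪ B = {1, 2, 3, 4, 6, 8, 9, 11, 13, 16}
(A ∪ B)' = U \ (A ∪ B) = {5, 7, 10, 12, 14, 15}
A' = {5, 6, 7, 9, 10, 12, 14, 15, 16}, B' = {2, 3, 5, 7, 8, 10, 11, 12, 13, 14, 15}
Claimed RHS: A' ∩ B' = {5, 7, 10, 12, 14, 15}
Identity is VALID: LHS = RHS = {5, 7, 10, 12, 14, 15} ✓

Identity is valid. (A ∪ B)' = A' ∩ B' = {5, 7, 10, 12, 14, 15}


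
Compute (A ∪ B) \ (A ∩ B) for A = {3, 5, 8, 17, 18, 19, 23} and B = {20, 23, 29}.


A △ B = (A \ B) ∪ (B \ A) = elements in exactly one of A or B
A \ B = {3, 5, 8, 17, 18, 19}
B \ A = {20, 29}
A △ B = {3, 5, 8, 17, 18, 19, 20, 29}

A △ B = {3, 5, 8, 17, 18, 19, 20, 29}


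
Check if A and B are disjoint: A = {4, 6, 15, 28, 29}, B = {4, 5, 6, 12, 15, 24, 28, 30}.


Disjoint means A ∩ B = ∅.
A ∩ B = {4, 6, 15, 28}
A ∩ B ≠ ∅, so A and B are NOT disjoint.

No, A and B are not disjoint (A ∩ B = {4, 6, 15, 28})


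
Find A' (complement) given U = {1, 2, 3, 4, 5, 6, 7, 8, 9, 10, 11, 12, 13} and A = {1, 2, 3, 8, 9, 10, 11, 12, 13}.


Aᶜ = U \ A = elements in U but not in A
U = {1, 2, 3, 4, 5, 6, 7, 8, 9, 10, 11, 12, 13}
A = {1, 2, 3, 8, 9, 10, 11, 12, 13}
Aᶜ = {4, 5, 6, 7}

Aᶜ = {4, 5, 6, 7}


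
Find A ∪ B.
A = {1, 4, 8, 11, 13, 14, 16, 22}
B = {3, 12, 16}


A ∪ B = all elements in A or B (or both)
A = {1, 4, 8, 11, 13, 14, 16, 22}
B = {3, 12, 16}
A ∪ B = {1, 3, 4, 8, 11, 12, 13, 14, 16, 22}

A ∪ B = {1, 3, 4, 8, 11, 12, 13, 14, 16, 22}


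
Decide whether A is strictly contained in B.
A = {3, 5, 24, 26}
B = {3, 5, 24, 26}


A ⊂ B requires: A ⊆ B AND A ≠ B.
A ⊆ B? Yes
A = B? Yes
A = B, so A is not a PROPER subset.

No, A is not a proper subset of B


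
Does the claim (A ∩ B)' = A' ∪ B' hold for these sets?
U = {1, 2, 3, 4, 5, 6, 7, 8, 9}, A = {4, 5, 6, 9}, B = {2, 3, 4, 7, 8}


LHS: A ∩ B = {4}
(A ∩ B)' = U \ (A ∩ B) = {1, 2, 3, 5, 6, 7, 8, 9}
A' = {1, 2, 3, 7, 8}, B' = {1, 5, 6, 9}
Claimed RHS: A' ∪ B' = {1, 2, 3, 5, 6, 7, 8, 9}
Identity is VALID: LHS = RHS = {1, 2, 3, 5, 6, 7, 8, 9} ✓

Identity is valid. (A ∩ B)' = A' ∪ B' = {1, 2, 3, 5, 6, 7, 8, 9}


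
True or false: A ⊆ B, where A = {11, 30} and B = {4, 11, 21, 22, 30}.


A ⊆ B means every element of A is in B.
All elements of A are in B.
So A ⊆ B.

Yes, A ⊆ B


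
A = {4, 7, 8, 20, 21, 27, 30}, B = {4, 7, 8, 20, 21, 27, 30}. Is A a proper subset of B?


A ⊂ B requires: A ⊆ B AND A ≠ B.
A ⊆ B? Yes
A = B? Yes
A = B, so A is not a PROPER subset.

No, A is not a proper subset of B


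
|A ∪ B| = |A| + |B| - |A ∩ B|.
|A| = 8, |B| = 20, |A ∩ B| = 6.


|A ∪ B| = |A| + |B| - |A ∩ B|
= 8 + 20 - 6
= 22

|A ∪ B| = 22


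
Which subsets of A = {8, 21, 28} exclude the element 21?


A subset of A that omits 21 is a subset of A \ {21}, so there are 2^(n-1) = 2^2 = 4 of them.
Subsets excluding 21: ∅, {8}, {28}, {8, 28}

Subsets excluding 21 (4 total): ∅, {8}, {28}, {8, 28}


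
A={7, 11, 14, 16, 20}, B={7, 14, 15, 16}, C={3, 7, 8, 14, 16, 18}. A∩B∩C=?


A ∩ B = {7, 14, 16}
(A ∩ B) ∩ C = {7, 14, 16}

A ∩ B ∩ C = {7, 14, 16}


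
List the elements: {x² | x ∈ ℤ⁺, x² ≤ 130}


Checking each candidate:
Condition: positive perfect squares ≤ 130
Result = {1, 4, 9, 16, 25, 36, 49, 64, 81, 100, 121}

{1, 4, 9, 16, 25, 36, 49, 64, 81, 100, 121}


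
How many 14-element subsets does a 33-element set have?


C(n,k) = n! / (k!(n-k)!)
C(33,14) = 33! / (14!19!)
= 818809200

C(33,14) = 818809200


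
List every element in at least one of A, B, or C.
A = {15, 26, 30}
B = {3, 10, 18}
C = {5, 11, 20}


A ∪ B = {3, 10, 15, 18, 26, 30}
(A ∪ B) ∪ C = {3, 5, 10, 11, 15, 18, 20, 26, 30}

A ∪ B ∪ C = {3, 5, 10, 11, 15, 18, 20, 26, 30}


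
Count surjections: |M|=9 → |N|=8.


n = |M| = 9, k = |N| = 8. Surjections via inclusion-exclusion:
S(n,k) = Σ(-1)^i × C(k,i) × (k-i)^n, i=0 to k
i=0: (-1)^0×C(8,0)×8^9 = 134217728
i=1: (-1)^1×C(8,1)×7^9 = -322828856
i=2: (-1)^2×C(8,2)×6^9 = 282175488
i=3: (-1)^3×C(8,3)×5^9 = -109375000
i=4: (-1)^4×C(8,4)×4^9 = 18350080
i=5: (-1)^5×C(8,5)×3^9 = -1102248
i=6: (-1)^6×C(8,6)×2^9 = 14336
i=7: (-1)^7×C(8,7)×1^9 = -8
i=8: (-1)^8×C(8,8)×0^9 = 0
Total = 1451520

Number of surjections = 1451520


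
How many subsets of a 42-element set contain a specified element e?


Subsets of A containing e correspond to subsets of A \ {e}, which has 41 elements.
Count = 2^(n-1) = 2^41
= 2199023255552

Number of subsets containing e = 2199023255552


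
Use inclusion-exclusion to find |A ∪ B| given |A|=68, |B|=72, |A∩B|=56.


|A ∪ B| = |A| + |B| - |A ∩ B|
= 68 + 72 - 56
= 84

|A ∪ B| = 84


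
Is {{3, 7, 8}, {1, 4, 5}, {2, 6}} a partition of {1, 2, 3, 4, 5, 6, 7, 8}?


A partition requires: (1) non-empty parts, (2) pairwise disjoint, (3) union = U
Parts: {3, 7, 8}, {1, 4, 5}, {2, 6}
Union of parts: {1, 2, 3, 4, 5, 6, 7, 8}
U = {1, 2, 3, 4, 5, 6, 7, 8}
All non-empty? True
Pairwise disjoint? True
Covers U? True

Yes, valid partition


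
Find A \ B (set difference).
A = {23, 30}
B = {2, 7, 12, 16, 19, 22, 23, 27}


A \ B = elements in A but not in B
A = {23, 30}
B = {2, 7, 12, 16, 19, 22, 23, 27}
Remove from A any elements in B
A \ B = {30}

A \ B = {30}


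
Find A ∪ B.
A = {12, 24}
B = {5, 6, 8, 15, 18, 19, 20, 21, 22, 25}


A ∪ B = all elements in A or B (or both)
A = {12, 24}
B = {5, 6, 8, 15, 18, 19, 20, 21, 22, 25}
A ∪ B = {5, 6, 8, 12, 15, 18, 19, 20, 21, 22, 24, 25}

A ∪ B = {5, 6, 8, 12, 15, 18, 19, 20, 21, 22, 24, 25}


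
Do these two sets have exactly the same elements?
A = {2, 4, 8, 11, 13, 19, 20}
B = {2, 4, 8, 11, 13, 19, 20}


Two sets are equal iff they have exactly the same elements.
A = {2, 4, 8, 11, 13, 19, 20}
B = {2, 4, 8, 11, 13, 19, 20}
Same elements → A = B

Yes, A = B


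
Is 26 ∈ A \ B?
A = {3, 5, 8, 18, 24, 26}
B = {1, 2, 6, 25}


A = {3, 5, 8, 18, 24, 26}, B = {1, 2, 6, 25}
A \ B = elements in A but not in B
A \ B = {3, 5, 8, 18, 24, 26}
Checking if 26 ∈ A \ B
26 is in A \ B → True

26 ∈ A \ B


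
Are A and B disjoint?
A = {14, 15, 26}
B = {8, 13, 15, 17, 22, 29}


Disjoint means A ∩ B = ∅.
A ∩ B = {15}
A ∩ B ≠ ∅, so A and B are NOT disjoint.

No, A and B are not disjoint (A ∩ B = {15})


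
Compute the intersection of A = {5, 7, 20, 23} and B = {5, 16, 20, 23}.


A ∩ B = elements in both A and B
A = {5, 7, 20, 23}
B = {5, 16, 20, 23}
A ∩ B = {5, 20, 23}

A ∩ B = {5, 20, 23}


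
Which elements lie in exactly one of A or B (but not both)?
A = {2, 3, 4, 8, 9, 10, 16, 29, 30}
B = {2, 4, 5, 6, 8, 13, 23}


A △ B = (A \ B) ∪ (B \ A) = elements in exactly one of A or B
A \ B = {3, 9, 10, 16, 29, 30}
B \ A = {5, 6, 13, 23}
A △ B = {3, 5, 6, 9, 10, 13, 16, 23, 29, 30}

A △ B = {3, 5, 6, 9, 10, 13, 16, 23, 29, 30}


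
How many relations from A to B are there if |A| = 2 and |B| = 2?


A relation from A to B is any subset of A × B.
|A × B| = 2 × 2 = 4
# relations = 2^|A × B| = 2^4 = 16

Number of relations = 16


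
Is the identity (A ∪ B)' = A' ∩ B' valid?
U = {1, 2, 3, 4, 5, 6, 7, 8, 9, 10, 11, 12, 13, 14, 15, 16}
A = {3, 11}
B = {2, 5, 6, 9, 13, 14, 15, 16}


LHS: A ∪ B = {2, 3, 5, 6, 9, 11, 13, 14, 15, 16}
(A ∪ B)' = U \ (A ∪ B) = {1, 4, 7, 8, 10, 12}
A' = {1, 2, 4, 5, 6, 7, 8, 9, 10, 12, 13, 14, 15, 16}, B' = {1, 3, 4, 7, 8, 10, 11, 12}
Claimed RHS: A' ∩ B' = {1, 4, 7, 8, 10, 12}
Identity is VALID: LHS = RHS = {1, 4, 7, 8, 10, 12} ✓

Identity is valid. (A ∪ B)' = A' ∩ B' = {1, 4, 7, 8, 10, 12}


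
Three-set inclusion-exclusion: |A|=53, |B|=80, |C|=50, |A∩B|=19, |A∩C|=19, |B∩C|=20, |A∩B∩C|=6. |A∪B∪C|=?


|A∪B∪C| = |A|+|B|+|C| - |A∩B|-|A∩C|-|B∩C| + |A∩B∩C|
= 53+80+50 - 19-19-20 + 6
= 183 - 58 + 6
= 131

|A ∪ B ∪ C| = 131


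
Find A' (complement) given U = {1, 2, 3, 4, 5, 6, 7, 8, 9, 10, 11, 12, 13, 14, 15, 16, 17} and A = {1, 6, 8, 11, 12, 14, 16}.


Aᶜ = U \ A = elements in U but not in A
U = {1, 2, 3, 4, 5, 6, 7, 8, 9, 10, 11, 12, 13, 14, 15, 16, 17}
A = {1, 6, 8, 11, 12, 14, 16}
Aᶜ = {2, 3, 4, 5, 7, 9, 10, 13, 15, 17}

Aᶜ = {2, 3, 4, 5, 7, 9, 10, 13, 15, 17}


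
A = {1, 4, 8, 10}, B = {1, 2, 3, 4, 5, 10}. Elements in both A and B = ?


A = {1, 4, 8, 10}
B = {1, 2, 3, 4, 5, 10}
Region: in both A and B
Elements: {1, 4, 10}

Elements in both A and B: {1, 4, 10}


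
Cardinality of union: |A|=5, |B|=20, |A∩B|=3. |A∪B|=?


|A ∪ B| = |A| + |B| - |A ∩ B|
= 5 + 20 - 3
= 22

|A ∪ B| = 22


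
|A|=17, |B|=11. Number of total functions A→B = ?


Each of |A| = 17 inputs maps to any of |B| = 11 outputs.
# functions = |B|^|A| = 11^17
= 505447028499293771

Number of functions = 505447028499293771


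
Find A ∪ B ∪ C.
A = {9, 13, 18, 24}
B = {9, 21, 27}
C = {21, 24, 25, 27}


A ∪ B = {9, 13, 18, 21, 24, 27}
(A ∪ B) ∪ C = {9, 13, 18, 21, 24, 25, 27}

A ∪ B ∪ C = {9, 13, 18, 21, 24, 25, 27}


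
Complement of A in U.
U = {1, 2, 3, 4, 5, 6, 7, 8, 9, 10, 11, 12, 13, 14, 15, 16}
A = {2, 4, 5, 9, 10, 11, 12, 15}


Aᶜ = U \ A = elements in U but not in A
U = {1, 2, 3, 4, 5, 6, 7, 8, 9, 10, 11, 12, 13, 14, 15, 16}
A = {2, 4, 5, 9, 10, 11, 12, 15}
Aᶜ = {1, 3, 6, 7, 8, 13, 14, 16}

Aᶜ = {1, 3, 6, 7, 8, 13, 14, 16}


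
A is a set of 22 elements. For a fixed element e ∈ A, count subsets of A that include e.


Subsets of A containing e correspond to subsets of A \ {e}, which has 21 elements.
Count = 2^(n-1) = 2^21
= 2097152

Number of subsets containing e = 2097152


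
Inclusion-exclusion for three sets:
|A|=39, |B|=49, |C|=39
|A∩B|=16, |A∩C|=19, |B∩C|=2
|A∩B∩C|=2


|A∪B∪C| = |A|+|B|+|C| - |A∩B|-|A∩C|-|B∩C| + |A∩B∩C|
= 39+49+39 - 16-19-2 + 2
= 127 - 37 + 2
= 92

|A ∪ B ∪ C| = 92


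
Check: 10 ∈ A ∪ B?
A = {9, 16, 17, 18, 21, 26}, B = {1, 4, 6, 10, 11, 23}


A = {9, 16, 17, 18, 21, 26}, B = {1, 4, 6, 10, 11, 23}
A ∪ B = all elements in A or B
A ∪ B = {1, 4, 6, 9, 10, 11, 16, 17, 18, 21, 23, 26}
Checking if 10 ∈ A ∪ B
10 is in A ∪ B → True

10 ∈ A ∪ B


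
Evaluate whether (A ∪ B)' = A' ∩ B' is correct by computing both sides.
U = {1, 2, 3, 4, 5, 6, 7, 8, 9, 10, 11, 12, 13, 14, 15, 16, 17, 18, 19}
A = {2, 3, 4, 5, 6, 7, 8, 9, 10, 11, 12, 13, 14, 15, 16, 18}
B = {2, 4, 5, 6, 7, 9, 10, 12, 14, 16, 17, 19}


LHS: A ∪ B = {2, 3, 4, 5, 6, 7, 8, 9, 10, 11, 12, 13, 14, 15, 16, 17, 18, 19}
(A ∪ B)' = U \ (A ∪ B) = {1}
A' = {1, 17, 19}, B' = {1, 3, 8, 11, 13, 15, 18}
Claimed RHS: A' ∩ B' = {1}
Identity is VALID: LHS = RHS = {1} ✓

Identity is valid. (A ∪ B)' = A' ∩ B' = {1}


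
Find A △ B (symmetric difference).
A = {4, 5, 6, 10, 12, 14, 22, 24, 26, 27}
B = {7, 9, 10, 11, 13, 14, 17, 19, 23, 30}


A △ B = (A \ B) ∪ (B \ A) = elements in exactly one of A or B
A \ B = {4, 5, 6, 12, 22, 24, 26, 27}
B \ A = {7, 9, 11, 13, 17, 19, 23, 30}
A △ B = {4, 5, 6, 7, 9, 11, 12, 13, 17, 19, 22, 23, 24, 26, 27, 30}

A △ B = {4, 5, 6, 7, 9, 11, 12, 13, 17, 19, 22, 23, 24, 26, 27, 30}


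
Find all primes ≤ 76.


Checking each candidate:
Condition: primes ≤ 76
Result = {2, 3, 5, 7, 11, 13, 17, 19, 23, 29, 31, 37, 41, 43, 47, 53, 59, 61, 67, 71, 73}

{2, 3, 5, 7, 11, 13, 17, 19, 23, 29, 31, 37, 41, 43, 47, 53, 59, 61, 67, 71, 73}


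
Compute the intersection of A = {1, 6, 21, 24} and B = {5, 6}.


A ∩ B = elements in both A and B
A = {1, 6, 21, 24}
B = {5, 6}
A ∩ B = {6}

A ∩ B = {6}


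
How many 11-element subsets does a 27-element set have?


C(n,k) = n! / (k!(n-k)!)
C(27,11) = 27! / (11!16!)
= 13037895

C(27,11) = 13037895


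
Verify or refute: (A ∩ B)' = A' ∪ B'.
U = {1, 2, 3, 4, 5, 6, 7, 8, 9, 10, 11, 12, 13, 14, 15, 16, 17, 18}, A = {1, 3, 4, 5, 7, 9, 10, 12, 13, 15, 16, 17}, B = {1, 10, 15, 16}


LHS: A ∩ B = {1, 10, 15, 16}
(A ∩ B)' = U \ (A ∩ B) = {2, 3, 4, 5, 6, 7, 8, 9, 11, 12, 13, 14, 17, 18}
A' = {2, 6, 8, 11, 14, 18}, B' = {2, 3, 4, 5, 6, 7, 8, 9, 11, 12, 13, 14, 17, 18}
Claimed RHS: A' ∪ B' = {2, 3, 4, 5, 6, 7, 8, 9, 11, 12, 13, 14, 17, 18}
Identity is VALID: LHS = RHS = {2, 3, 4, 5, 6, 7, 8, 9, 11, 12, 13, 14, 17, 18} ✓

Identity is valid. (A ∩ B)' = A' ∪ B' = {2, 3, 4, 5, 6, 7, 8, 9, 11, 12, 13, 14, 17, 18}


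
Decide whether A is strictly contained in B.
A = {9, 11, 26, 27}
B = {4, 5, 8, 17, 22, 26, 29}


A ⊂ B requires: A ⊆ B AND A ≠ B.
A ⊆ B? No
A ⊄ B, so A is not a proper subset.

No, A is not a proper subset of B


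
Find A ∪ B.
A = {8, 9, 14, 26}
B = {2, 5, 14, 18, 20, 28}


A ∪ B = all elements in A or B (or both)
A = {8, 9, 14, 26}
B = {2, 5, 14, 18, 20, 28}
A ∪ B = {2, 5, 8, 9, 14, 18, 20, 26, 28}

A ∪ B = {2, 5, 8, 9, 14, 18, 20, 26, 28}


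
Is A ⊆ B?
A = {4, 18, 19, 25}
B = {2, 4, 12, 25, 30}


A ⊆ B means every element of A is in B.
Elements in A not in B: {18, 19}
So A ⊄ B.

No, A ⊄ B


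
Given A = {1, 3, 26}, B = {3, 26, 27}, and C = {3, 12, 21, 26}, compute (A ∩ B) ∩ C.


A ∩ B = {3, 26}
(A ∩ B) ∩ C = {3, 26}

A ∩ B ∩ C = {3, 26}


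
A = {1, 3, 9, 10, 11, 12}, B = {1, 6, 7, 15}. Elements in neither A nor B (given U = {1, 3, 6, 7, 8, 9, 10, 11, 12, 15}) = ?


A = {1, 3, 9, 10, 11, 12}
B = {1, 6, 7, 15}
Region: in neither A nor B (given U = {1, 3, 6, 7, 8, 9, 10, 11, 12, 15})
Elements: {8}

Elements in neither A nor B (given U = {1, 3, 6, 7, 8, 9, 10, 11, 12, 15}): {8}


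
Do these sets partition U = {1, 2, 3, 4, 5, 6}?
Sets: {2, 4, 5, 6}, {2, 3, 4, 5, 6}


A partition requires: (1) non-empty parts, (2) pairwise disjoint, (3) union = U
Parts: {2, 4, 5, 6}, {2, 3, 4, 5, 6}
Union of parts: {2, 3, 4, 5, 6}
U = {1, 2, 3, 4, 5, 6}
All non-empty? True
Pairwise disjoint? False
Covers U? False

No, not a valid partition


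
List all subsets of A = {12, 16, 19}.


|A| = 3, so |P(A)| = 2^3 = 8
Enumerate subsets by cardinality (0 to 3):
∅, {12}, {16}, {19}, {12, 16}, {12, 19}, {16, 19}, {12, 16, 19}

P(A) has 8 subsets: ∅, {12}, {16}, {19}, {12, 16}, {12, 19}, {16, 19}, {12, 16, 19}


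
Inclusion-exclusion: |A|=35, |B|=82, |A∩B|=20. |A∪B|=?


|A ∪ B| = |A| + |B| - |A ∩ B|
= 35 + 82 - 20
= 97

|A ∪ B| = 97


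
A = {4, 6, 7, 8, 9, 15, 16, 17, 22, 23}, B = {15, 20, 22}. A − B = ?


A \ B = elements in A but not in B
A = {4, 6, 7, 8, 9, 15, 16, 17, 22, 23}
B = {15, 20, 22}
Remove from A any elements in B
A \ B = {4, 6, 7, 8, 9, 16, 17, 23}

A \ B = {4, 6, 7, 8, 9, 16, 17, 23}


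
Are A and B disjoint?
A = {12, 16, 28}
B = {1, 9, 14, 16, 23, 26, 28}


Disjoint means A ∩ B = ∅.
A ∩ B = {16, 28}
A ∩ B ≠ ∅, so A and B are NOT disjoint.

No, A and B are not disjoint (A ∩ B = {16, 28})


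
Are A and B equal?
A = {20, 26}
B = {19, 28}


Two sets are equal iff they have exactly the same elements.
A = {20, 26}
B = {19, 28}
Differences: {19, 20, 26, 28}
A ≠ B

No, A ≠ B


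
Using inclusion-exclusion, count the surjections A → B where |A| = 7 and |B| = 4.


n = |A| = 7, k = |B| = 4. Surjections via inclusion-exclusion:
S(n,k) = Σ(-1)^i × C(k,i) × (k-i)^n, i=0 to k
i=0: (-1)^0×C(4,0)×4^7 = 16384
i=1: (-1)^1×C(4,1)×3^7 = -8748
i=2: (-1)^2×C(4,2)×2^7 = 768
i=3: (-1)^3×C(4,3)×1^7 = -4
i=4: (-1)^4×C(4,4)×0^7 = 0
Total = 8400

Number of surjections = 8400


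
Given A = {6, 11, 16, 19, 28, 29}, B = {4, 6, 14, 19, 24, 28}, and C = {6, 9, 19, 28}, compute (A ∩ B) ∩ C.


A ∩ B = {6, 19, 28}
(A ∩ B) ∩ C = {6, 19, 28}

A ∩ B ∩ C = {6, 19, 28}


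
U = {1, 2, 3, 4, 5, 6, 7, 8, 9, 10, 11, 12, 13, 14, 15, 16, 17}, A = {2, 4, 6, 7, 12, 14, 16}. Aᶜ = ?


Aᶜ = U \ A = elements in U but not in A
U = {1, 2, 3, 4, 5, 6, 7, 8, 9, 10, 11, 12, 13, 14, 15, 16, 17}
A = {2, 4, 6, 7, 12, 14, 16}
Aᶜ = {1, 3, 5, 8, 9, 10, 11, 13, 15, 17}

Aᶜ = {1, 3, 5, 8, 9, 10, 11, 13, 15, 17}


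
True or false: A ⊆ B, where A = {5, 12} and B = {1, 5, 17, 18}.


A ⊆ B means every element of A is in B.
Elements in A not in B: {12}
So A ⊄ B.

No, A ⊄ B


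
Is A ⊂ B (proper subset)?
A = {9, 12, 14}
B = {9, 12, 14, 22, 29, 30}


A ⊂ B requires: A ⊆ B AND A ≠ B.
A ⊆ B? Yes
A = B? No
A ⊂ B: Yes (A is a proper subset of B)

Yes, A ⊂ B


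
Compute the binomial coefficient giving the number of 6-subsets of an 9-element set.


C(n,k) = n! / (k!(n-k)!)
C(9,6) = 9! / (6!3!)
= 84

C(9,6) = 84


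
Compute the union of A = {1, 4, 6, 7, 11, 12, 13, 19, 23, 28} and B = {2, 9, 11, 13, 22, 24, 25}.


A ∪ B = all elements in A or B (or both)
A = {1, 4, 6, 7, 11, 12, 13, 19, 23, 28}
B = {2, 9, 11, 13, 22, 24, 25}
A ∪ B = {1, 2, 4, 6, 7, 9, 11, 12, 13, 19, 22, 23, 24, 25, 28}

A ∪ B = {1, 2, 4, 6, 7, 9, 11, 12, 13, 19, 22, 23, 24, 25, 28}


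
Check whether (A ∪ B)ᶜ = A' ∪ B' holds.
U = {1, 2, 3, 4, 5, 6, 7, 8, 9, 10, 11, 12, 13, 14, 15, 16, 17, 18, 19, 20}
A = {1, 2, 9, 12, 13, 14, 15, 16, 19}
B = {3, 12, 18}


LHS: A ∪ B = {1, 2, 3, 9, 12, 13, 14, 15, 16, 18, 19}
(A ∪ B)' = U \ (A ∪ B) = {4, 5, 6, 7, 8, 10, 11, 17, 20}
A' = {3, 4, 5, 6, 7, 8, 10, 11, 17, 18, 20}, B' = {1, 2, 4, 5, 6, 7, 8, 9, 10, 11, 13, 14, 15, 16, 17, 19, 20}
Claimed RHS: A' ∪ B' = {1, 2, 3, 4, 5, 6, 7, 8, 9, 10, 11, 13, 14, 15, 16, 17, 18, 19, 20}
Identity is INVALID: LHS = {4, 5, 6, 7, 8, 10, 11, 17, 20} but the RHS claimed here equals {1, 2, 3, 4, 5, 6, 7, 8, 9, 10, 11, 13, 14, 15, 16, 17, 18, 19, 20}. The correct form is (A ∪ B)' = A' ∩ B'.

Identity is invalid: (A ∪ B)' = {4, 5, 6, 7, 8, 10, 11, 17, 20} but A' ∪ B' = {1, 2, 3, 4, 5, 6, 7, 8, 9, 10, 11, 13, 14, 15, 16, 17, 18, 19, 20}. The correct De Morgan law is (A ∪ B)' = A' ∩ B'.


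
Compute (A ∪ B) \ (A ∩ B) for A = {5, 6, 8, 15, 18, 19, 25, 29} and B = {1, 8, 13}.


A △ B = (A \ B) ∪ (B \ A) = elements in exactly one of A or B
A \ B = {5, 6, 15, 18, 19, 25, 29}
B \ A = {1, 13}
A △ B = {1, 5, 6, 13, 15, 18, 19, 25, 29}

A △ B = {1, 5, 6, 13, 15, 18, 19, 25, 29}


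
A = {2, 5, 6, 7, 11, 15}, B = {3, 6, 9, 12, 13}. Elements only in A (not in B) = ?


A = {2, 5, 6, 7, 11, 15}
B = {3, 6, 9, 12, 13}
Region: only in A (not in B)
Elements: {2, 5, 7, 11, 15}

Elements only in A (not in B): {2, 5, 7, 11, 15}


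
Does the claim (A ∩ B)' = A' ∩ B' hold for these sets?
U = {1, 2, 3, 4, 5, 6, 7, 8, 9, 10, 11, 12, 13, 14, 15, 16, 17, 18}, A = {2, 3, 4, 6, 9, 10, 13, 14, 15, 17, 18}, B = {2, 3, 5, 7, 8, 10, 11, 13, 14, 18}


LHS: A ∩ B = {2, 3, 10, 13, 14, 18}
(A ∩ B)' = U \ (A ∩ B) = {1, 4, 5, 6, 7, 8, 9, 11, 12, 15, 16, 17}
A' = {1, 5, 7, 8, 11, 12, 16}, B' = {1, 4, 6, 9, 12, 15, 16, 17}
Claimed RHS: A' ∩ B' = {1, 12, 16}
Identity is INVALID: LHS = {1, 4, 5, 6, 7, 8, 9, 11, 12, 15, 16, 17} but the RHS claimed here equals {1, 12, 16}. The correct form is (A ∩ B)' = A' ∪ B'.

Identity is invalid: (A ∩ B)' = {1, 4, 5, 6, 7, 8, 9, 11, 12, 15, 16, 17} but A' ∩ B' = {1, 12, 16}. The correct De Morgan law is (A ∩ B)' = A' ∪ B'.


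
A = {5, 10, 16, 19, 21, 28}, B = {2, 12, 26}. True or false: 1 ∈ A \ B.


A = {5, 10, 16, 19, 21, 28}, B = {2, 12, 26}
A \ B = elements in A but not in B
A \ B = {5, 10, 16, 19, 21, 28}
Checking if 1 ∈ A \ B
1 is not in A \ B → False

1 ∉ A \ B


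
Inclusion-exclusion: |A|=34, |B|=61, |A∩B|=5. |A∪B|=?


|A ∪ B| = |A| + |B| - |A ∩ B|
= 34 + 61 - 5
= 90

|A ∪ B| = 90


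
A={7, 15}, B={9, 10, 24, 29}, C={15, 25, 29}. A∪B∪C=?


A ∪ B = {7, 9, 10, 15, 24, 29}
(A ∪ B) ∪ C = {7, 9, 10, 15, 24, 25, 29}

A ∪ B ∪ C = {7, 9, 10, 15, 24, 25, 29}


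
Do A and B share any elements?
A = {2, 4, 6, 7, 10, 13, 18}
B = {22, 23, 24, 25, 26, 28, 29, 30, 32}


Disjoint means A ∩ B = ∅.
A ∩ B = ∅
A ∩ B = ∅, so A and B are disjoint.

No — A and B share no elements (A ∩ B = ∅), so they are disjoint


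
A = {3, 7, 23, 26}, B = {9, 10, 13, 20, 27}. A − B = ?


A \ B = elements in A but not in B
A = {3, 7, 23, 26}
B = {9, 10, 13, 20, 27}
Remove from A any elements in B
A \ B = {3, 7, 23, 26}

A \ B = {3, 7, 23, 26}


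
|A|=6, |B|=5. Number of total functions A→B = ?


Each of |A| = 6 inputs maps to any of |B| = 5 outputs.
# functions = |B|^|A| = 5^6
= 15625

Number of functions = 15625


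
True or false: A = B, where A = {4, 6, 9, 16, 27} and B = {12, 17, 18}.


Two sets are equal iff they have exactly the same elements.
A = {4, 6, 9, 16, 27}
B = {12, 17, 18}
Differences: {4, 6, 9, 12, 16, 17, 18, 27}
A ≠ B

No, A ≠ B


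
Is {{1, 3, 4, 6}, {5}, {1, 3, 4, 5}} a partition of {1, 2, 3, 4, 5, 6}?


A partition requires: (1) non-empty parts, (2) pairwise disjoint, (3) union = U
Parts: {1, 3, 4, 6}, {5}, {1, 3, 4, 5}
Union of parts: {1, 3, 4, 5, 6}
U = {1, 2, 3, 4, 5, 6}
All non-empty? True
Pairwise disjoint? False
Covers U? False

No, not a valid partition


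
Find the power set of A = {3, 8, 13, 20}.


|A| = 4, so |P(A)| = 2^4 = 16
Enumerate subsets by cardinality (0 to 4):
∅, {3}, {8}, {13}, {20}, {3, 8}, {3, 13}, {3, 20}, {8, 13}, {8, 20}, {13, 20}, {3, 8, 13}, {3, 8, 20}, {3, 13, 20}, {8, 13, 20}, {3, 8, 13, 20}

P(A) has 16 subsets: ∅, {3}, {8}, {13}, {20}, {3, 8}, {3, 13}, {3, 20}, {8, 13}, {8, 20}, {13, 20}, {3, 8, 13}, {3, 8, 20}, {3, 13, 20}, {8, 13, 20}, {3, 8, 13, 20}


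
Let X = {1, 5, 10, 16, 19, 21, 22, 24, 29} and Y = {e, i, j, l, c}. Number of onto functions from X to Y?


n = |X| = 9, k = |Y| = 5. Surjections via inclusion-exclusion:
S(n,k) = Σ(-1)^i × C(k,i) × (k-i)^n, i=0 to k
i=0: (-1)^0×C(5,0)×5^9 = 1953125
i=1: (-1)^1×C(5,1)×4^9 = -1310720
i=2: (-1)^2×C(5,2)×3^9 = 196830
i=3: (-1)^3×C(5,3)×2^9 = -5120
i=4: (-1)^4×C(5,4)×1^9 = 5
i=5: (-1)^5×C(5,5)×0^9 = 0
Total = 834120

Number of surjections = 834120


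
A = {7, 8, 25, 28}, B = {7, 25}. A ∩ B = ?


A ∩ B = elements in both A and B
A = {7, 8, 25, 28}
B = {7, 25}
A ∩ B = {7, 25}

A ∩ B = {7, 25}


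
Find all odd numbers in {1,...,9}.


Checking each candidate:
Condition: odd numbers in {1,...,9}
Result = {1, 3, 5, 7, 9}

{1, 3, 5, 7, 9}


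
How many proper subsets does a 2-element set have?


Total subsets = 2^n = 2^2 = 4
Proper subsets exclude the set itself: 2^n - 1
= 4 - 1
= 3

Number of proper subsets = 3


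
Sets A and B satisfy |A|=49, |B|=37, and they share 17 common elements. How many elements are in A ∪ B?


|A ∪ B| = |A| + |B| - |A ∩ B|
= 49 + 37 - 17
= 69

|A ∪ B| = 69


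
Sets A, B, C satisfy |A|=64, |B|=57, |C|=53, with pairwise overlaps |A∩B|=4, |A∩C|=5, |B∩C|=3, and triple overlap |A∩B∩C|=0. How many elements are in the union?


|A∪B∪C| = |A|+|B|+|C| - |A∩B|-|A∩C|-|B∩C| + |A∩B∩C|
= 64+57+53 - 4-5-3 + 0
= 174 - 12 + 0
= 162

|A ∪ B ∪ C| = 162


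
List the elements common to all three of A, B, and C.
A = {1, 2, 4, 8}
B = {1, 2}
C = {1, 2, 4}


A ∩ B = {1, 2}
(A ∩ B) ∩ C = {1, 2}

A ∩ B ∩ C = {1, 2}


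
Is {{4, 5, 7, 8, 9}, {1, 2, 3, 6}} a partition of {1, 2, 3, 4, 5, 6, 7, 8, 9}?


A partition requires: (1) non-empty parts, (2) pairwise disjoint, (3) union = U
Parts: {4, 5, 7, 8, 9}, {1, 2, 3, 6}
Union of parts: {1, 2, 3, 4, 5, 6, 7, 8, 9}
U = {1, 2, 3, 4, 5, 6, 7, 8, 9}
All non-empty? True
Pairwise disjoint? True
Covers U? True

Yes, valid partition


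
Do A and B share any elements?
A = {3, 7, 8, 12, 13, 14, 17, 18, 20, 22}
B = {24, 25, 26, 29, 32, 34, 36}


Disjoint means A ∩ B = ∅.
A ∩ B = ∅
A ∩ B = ∅, so A and B are disjoint.

No — A and B share no elements (A ∩ B = ∅), so they are disjoint


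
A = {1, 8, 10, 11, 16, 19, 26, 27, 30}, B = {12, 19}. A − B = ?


A \ B = elements in A but not in B
A = {1, 8, 10, 11, 16, 19, 26, 27, 30}
B = {12, 19}
Remove from A any elements in B
A \ B = {1, 8, 10, 11, 16, 26, 27, 30}

A \ B = {1, 8, 10, 11, 16, 26, 27, 30}


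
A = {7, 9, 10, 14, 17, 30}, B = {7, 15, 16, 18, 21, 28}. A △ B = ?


A △ B = (A \ B) ∪ (B \ A) = elements in exactly one of A or B
A \ B = {9, 10, 14, 17, 30}
B \ A = {15, 16, 18, 21, 28}
A △ B = {9, 10, 14, 15, 16, 17, 18, 21, 28, 30}

A △ B = {9, 10, 14, 15, 16, 17, 18, 21, 28, 30}


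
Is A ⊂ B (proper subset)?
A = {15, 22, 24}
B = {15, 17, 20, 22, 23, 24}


A ⊂ B requires: A ⊆ B AND A ≠ B.
A ⊆ B? Yes
A = B? No
A ⊂ B: Yes (A is a proper subset of B)

Yes, A ⊂ B


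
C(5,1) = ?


C(n,k) = n! / (k!(n-k)!)
C(5,1) = 5! / (1!4!)
= 5

C(5,1) = 5


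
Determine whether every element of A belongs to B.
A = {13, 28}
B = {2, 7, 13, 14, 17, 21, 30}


A ⊆ B means every element of A is in B.
Elements in A not in B: {28}
So A ⊄ B.

No, A ⊄ B


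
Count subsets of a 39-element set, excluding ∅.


Total subsets = 2^n = 2^39 = 549755813888
Non-empty subsets exclude the empty set: 2^n - 1
= 549755813888 - 1
= 549755813887

Number of non-empty subsets = 549755813887


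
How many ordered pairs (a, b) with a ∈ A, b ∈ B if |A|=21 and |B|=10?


|A × B| = |A| × |B|
= 21 × 10
= 210

|A × B| = 210


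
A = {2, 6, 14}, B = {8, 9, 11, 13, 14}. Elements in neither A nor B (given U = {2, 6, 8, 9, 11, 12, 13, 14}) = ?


A = {2, 6, 14}
B = {8, 9, 11, 13, 14}
Region: in neither A nor B (given U = {2, 6, 8, 9, 11, 12, 13, 14})
Elements: {12}

Elements in neither A nor B (given U = {2, 6, 8, 9, 11, 12, 13, 14}): {12}


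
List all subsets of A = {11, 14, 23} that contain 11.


A subset of A contains 11 iff the remaining 2 elements form any subset of A \ {11}.
Count: 2^(n-1) = 2^2 = 4
Subsets containing 11: {11}, {11, 14}, {11, 23}, {11, 14, 23}

Subsets containing 11 (4 total): {11}, {11, 14}, {11, 23}, {11, 14, 23}


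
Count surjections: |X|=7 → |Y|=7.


n = |X| = 7, k = |Y| = 7. Surjections via inclusion-exclusion:
S(n,k) = Σ(-1)^i × C(k,i) × (k-i)^n, i=0 to k
i=0: (-1)^0×C(7,0)×7^7 = 823543
i=1: (-1)^1×C(7,1)×6^7 = -1959552
i=2: (-1)^2×C(7,2)×5^7 = 1640625
i=3: (-1)^3×C(7,3)×4^7 = -573440
i=4: (-1)^4×C(7,4)×3^7 = 76545
i=5: (-1)^5×C(7,5)×2^7 = -2688
i=6: (-1)^6×C(7,6)×1^7 = 7
i=7: (-1)^7×C(7,7)×0^7 = 0
Total = 5040

Number of surjections = 5040


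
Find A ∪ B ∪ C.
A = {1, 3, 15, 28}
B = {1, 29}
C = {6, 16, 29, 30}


A ∪ B = {1, 3, 15, 28, 29}
(A ∪ B) ∪ C = {1, 3, 6, 15, 16, 28, 29, 30}

A ∪ B ∪ C = {1, 3, 6, 15, 16, 28, 29, 30}


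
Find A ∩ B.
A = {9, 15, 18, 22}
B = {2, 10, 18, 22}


A ∩ B = elements in both A and B
A = {9, 15, 18, 22}
B = {2, 10, 18, 22}
A ∩ B = {18, 22}

A ∩ B = {18, 22}


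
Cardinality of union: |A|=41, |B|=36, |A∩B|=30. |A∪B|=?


|A ∪ B| = |A| + |B| - |A ∩ B|
= 41 + 36 - 30
= 47

|A ∪ B| = 47


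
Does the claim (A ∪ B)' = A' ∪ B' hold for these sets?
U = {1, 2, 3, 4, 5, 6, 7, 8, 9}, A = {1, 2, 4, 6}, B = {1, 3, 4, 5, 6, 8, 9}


LHS: A ∪ B = {1, 2, 3, 4, 5, 6, 8, 9}
(A ∪ B)' = U \ (A ∪ B) = {7}
A' = {3, 5, 7, 8, 9}, B' = {2, 7}
Claimed RHS: A' ∪ B' = {2, 3, 5, 7, 8, 9}
Identity is INVALID: LHS = {7} but the RHS claimed here equals {2, 3, 5, 7, 8, 9}. The correct form is (A ∪ B)' = A' ∩ B'.

Identity is invalid: (A ∪ B)' = {7} but A' ∪ B' = {2, 3, 5, 7, 8, 9}. The correct De Morgan law is (A ∪ B)' = A' ∩ B'.


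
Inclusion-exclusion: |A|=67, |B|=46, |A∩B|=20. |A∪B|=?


|A ∪ B| = |A| + |B| - |A ∩ B|
= 67 + 46 - 20
= 93

|A ∪ B| = 93


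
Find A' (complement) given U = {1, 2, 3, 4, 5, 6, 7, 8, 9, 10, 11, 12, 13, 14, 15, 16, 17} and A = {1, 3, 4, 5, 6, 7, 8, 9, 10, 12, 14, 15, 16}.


Aᶜ = U \ A = elements in U but not in A
U = {1, 2, 3, 4, 5, 6, 7, 8, 9, 10, 11, 12, 13, 14, 15, 16, 17}
A = {1, 3, 4, 5, 6, 7, 8, 9, 10, 12, 14, 15, 16}
Aᶜ = {2, 11, 13, 17}

Aᶜ = {2, 11, 13, 17}


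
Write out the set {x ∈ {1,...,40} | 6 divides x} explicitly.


Checking each candidate:
Condition: multiples of 6 in {1,...,40}
Result = {6, 12, 18, 24, 30, 36}

{6, 12, 18, 24, 30, 36}


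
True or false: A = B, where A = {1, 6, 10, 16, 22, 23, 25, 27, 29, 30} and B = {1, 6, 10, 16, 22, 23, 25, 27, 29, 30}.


Two sets are equal iff they have exactly the same elements.
A = {1, 6, 10, 16, 22, 23, 25, 27, 29, 30}
B = {1, 6, 10, 16, 22, 23, 25, 27, 29, 30}
Same elements → A = B

Yes, A = B


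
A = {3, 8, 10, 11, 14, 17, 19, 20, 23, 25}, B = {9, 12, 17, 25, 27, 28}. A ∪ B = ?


A ∪ B = all elements in A or B (or both)
A = {3, 8, 10, 11, 14, 17, 19, 20, 23, 25}
B = {9, 12, 17, 25, 27, 28}
A ∪ B = {3, 8, 9, 10, 11, 12, 14, 17, 19, 20, 23, 25, 27, 28}

A ∪ B = {3, 8, 9, 10, 11, 12, 14, 17, 19, 20, 23, 25, 27, 28}


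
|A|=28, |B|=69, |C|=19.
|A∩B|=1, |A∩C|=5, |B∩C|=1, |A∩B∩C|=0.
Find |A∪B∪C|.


|A∪B∪C| = |A|+|B|+|C| - |A∩B|-|A∩C|-|B∩C| + |A∩B∩C|
= 28+69+19 - 1-5-1 + 0
= 116 - 7 + 0
= 109

|A ∪ B ∪ C| = 109


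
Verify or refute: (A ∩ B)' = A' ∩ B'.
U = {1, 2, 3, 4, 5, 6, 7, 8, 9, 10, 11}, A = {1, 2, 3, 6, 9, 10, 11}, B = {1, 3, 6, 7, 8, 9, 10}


LHS: A ∩ B = {1, 3, 6, 9, 10}
(A ∩ B)' = U \ (A ∩ B) = {2, 4, 5, 7, 8, 11}
A' = {4, 5, 7, 8}, B' = {2, 4, 5, 11}
Claimed RHS: A' ∩ B' = {4, 5}
Identity is INVALID: LHS = {2, 4, 5, 7, 8, 11} but the RHS claimed here equals {4, 5}. The correct form is (A ∩ B)' = A' ∪ B'.

Identity is invalid: (A ∩ B)' = {2, 4, 5, 7, 8, 11} but A' ∩ B' = {4, 5}. The correct De Morgan law is (A ∩ B)' = A' ∪ B'.


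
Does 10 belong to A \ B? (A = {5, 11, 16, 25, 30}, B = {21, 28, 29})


A = {5, 11, 16, 25, 30}, B = {21, 28, 29}
A \ B = elements in A but not in B
A \ B = {5, 11, 16, 25, 30}
Checking if 10 ∈ A \ B
10 is not in A \ B → False

10 ∉ A \ B


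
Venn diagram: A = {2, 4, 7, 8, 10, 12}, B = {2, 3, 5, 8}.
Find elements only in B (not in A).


A = {2, 4, 7, 8, 10, 12}
B = {2, 3, 5, 8}
Region: only in B (not in A)
Elements: {3, 5}

Elements only in B (not in A): {3, 5}


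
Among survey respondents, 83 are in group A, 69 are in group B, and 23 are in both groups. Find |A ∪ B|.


|A ∪ B| = |A| + |B| - |A ∩ B|
= 83 + 69 - 23
= 129

|A ∪ B| = 129


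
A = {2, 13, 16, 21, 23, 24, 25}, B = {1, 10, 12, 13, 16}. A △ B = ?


A △ B = (A \ B) ∪ (B \ A) = elements in exactly one of A or B
A \ B = {2, 21, 23, 24, 25}
B \ A = {1, 10, 12}
A △ B = {1, 2, 10, 12, 21, 23, 24, 25}

A △ B = {1, 2, 10, 12, 21, 23, 24, 25}


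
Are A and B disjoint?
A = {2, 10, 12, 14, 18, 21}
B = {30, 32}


Disjoint means A ∩ B = ∅.
A ∩ B = ∅
A ∩ B = ∅, so A and B are disjoint.

Yes, A and B are disjoint


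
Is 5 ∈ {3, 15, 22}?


A = {3, 15, 22}
Checking if 5 is in A
5 is not in A → False

5 ∉ A


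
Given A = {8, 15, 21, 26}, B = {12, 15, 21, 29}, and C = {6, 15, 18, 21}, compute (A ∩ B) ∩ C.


A ∩ B = {15, 21}
(A ∩ B) ∩ C = {15, 21}

A ∩ B ∩ C = {15, 21}


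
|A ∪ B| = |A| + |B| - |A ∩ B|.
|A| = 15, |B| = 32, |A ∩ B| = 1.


|A ∪ B| = |A| + |B| - |A ∩ B|
= 15 + 32 - 1
= 46

|A ∪ B| = 46


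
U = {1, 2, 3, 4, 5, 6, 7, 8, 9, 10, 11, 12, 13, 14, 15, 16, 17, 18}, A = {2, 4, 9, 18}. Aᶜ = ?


Aᶜ = U \ A = elements in U but not in A
U = {1, 2, 3, 4, 5, 6, 7, 8, 9, 10, 11, 12, 13, 14, 15, 16, 17, 18}
A = {2, 4, 9, 18}
Aᶜ = {1, 3, 5, 6, 7, 8, 10, 11, 12, 13, 14, 15, 16, 17}

Aᶜ = {1, 3, 5, 6, 7, 8, 10, 11, 12, 13, 14, 15, 16, 17}


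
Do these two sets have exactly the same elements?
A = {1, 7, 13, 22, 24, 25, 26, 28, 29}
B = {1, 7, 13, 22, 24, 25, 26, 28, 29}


Two sets are equal iff they have exactly the same elements.
A = {1, 7, 13, 22, 24, 25, 26, 28, 29}
B = {1, 7, 13, 22, 24, 25, 26, 28, 29}
Same elements → A = B

Yes, A = B


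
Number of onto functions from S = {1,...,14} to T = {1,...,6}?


n = |S| = 14, k = |T| = 6. Surjections via inclusion-exclusion:
S(n,k) = Σ(-1)^i × C(k,i) × (k-i)^n, i=0 to k
i=0: (-1)^0×C(6,0)×6^14 = 78364164096
i=1: (-1)^1×C(6,1)×5^14 = -36621093750
i=2: (-1)^2×C(6,2)×4^14 = 4026531840
i=3: (-1)^3×C(6,3)×3^14 = -95659380
i=4: (-1)^4×C(6,4)×2^14 = 245760
i=5: (-1)^5×C(6,5)×1^14 = -6
i=6: (-1)^6×C(6,6)×0^14 = 0
Total = 45674188560

Number of surjections = 45674188560


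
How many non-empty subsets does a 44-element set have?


Total subsets = 2^n = 2^44 = 17592186044416
Non-empty subsets exclude the empty set: 2^n - 1
= 17592186044416 - 1
= 17592186044415

Number of non-empty subsets = 17592186044415


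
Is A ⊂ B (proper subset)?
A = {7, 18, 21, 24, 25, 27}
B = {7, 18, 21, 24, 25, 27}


A ⊂ B requires: A ⊆ B AND A ≠ B.
A ⊆ B? Yes
A = B? Yes
A = B, so A is not a PROPER subset.

No, A is not a proper subset of B


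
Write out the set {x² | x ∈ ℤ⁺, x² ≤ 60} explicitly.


Checking each candidate:
Condition: positive perfect squares ≤ 60
Result = {1, 4, 9, 16, 25, 36, 49}

{1, 4, 9, 16, 25, 36, 49}


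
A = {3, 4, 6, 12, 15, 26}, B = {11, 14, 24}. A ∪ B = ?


A ∪ B = all elements in A or B (or both)
A = {3, 4, 6, 12, 15, 26}
B = {11, 14, 24}
A ∪ B = {3, 4, 6, 11, 12, 14, 15, 24, 26}

A ∪ B = {3, 4, 6, 11, 12, 14, 15, 24, 26}


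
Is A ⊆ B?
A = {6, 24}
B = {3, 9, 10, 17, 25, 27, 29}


A ⊆ B means every element of A is in B.
Elements in A not in B: {6, 24}
So A ⊄ B.

No, A ⊄ B


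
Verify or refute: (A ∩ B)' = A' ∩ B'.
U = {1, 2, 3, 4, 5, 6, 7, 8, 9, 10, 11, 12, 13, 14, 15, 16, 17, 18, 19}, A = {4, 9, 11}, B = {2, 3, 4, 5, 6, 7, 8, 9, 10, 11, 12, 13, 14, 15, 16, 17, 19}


LHS: A ∩ B = {4, 9, 11}
(A ∩ B)' = U \ (A ∩ B) = {1, 2, 3, 5, 6, 7, 8, 10, 12, 13, 14, 15, 16, 17, 18, 19}
A' = {1, 2, 3, 5, 6, 7, 8, 10, 12, 13, 14, 15, 16, 17, 18, 19}, B' = {1, 18}
Claimed RHS: A' ∩ B' = {1, 18}
Identity is INVALID: LHS = {1, 2, 3, 5, 6, 7, 8, 10, 12, 13, 14, 15, 16, 17, 18, 19} but the RHS claimed here equals {1, 18}. The correct form is (A ∩ B)' = A' ∪ B'.

Identity is invalid: (A ∩ B)' = {1, 2, 3, 5, 6, 7, 8, 10, 12, 13, 14, 15, 16, 17, 18, 19} but A' ∩ B' = {1, 18}. The correct De Morgan law is (A ∩ B)' = A' ∪ B'.
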